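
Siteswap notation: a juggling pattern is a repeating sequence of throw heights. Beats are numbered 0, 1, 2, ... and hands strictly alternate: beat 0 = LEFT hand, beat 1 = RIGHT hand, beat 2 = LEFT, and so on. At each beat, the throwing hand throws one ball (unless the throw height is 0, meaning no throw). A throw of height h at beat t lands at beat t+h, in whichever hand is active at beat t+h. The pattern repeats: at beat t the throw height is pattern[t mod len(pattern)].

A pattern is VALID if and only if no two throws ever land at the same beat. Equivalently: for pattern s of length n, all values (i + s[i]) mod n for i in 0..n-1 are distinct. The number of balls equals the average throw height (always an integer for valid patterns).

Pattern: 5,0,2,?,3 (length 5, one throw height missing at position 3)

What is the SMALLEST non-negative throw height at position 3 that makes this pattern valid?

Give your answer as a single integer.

i=0: (0 + 5) mod 5 = 0
i=1: (1 + 0) mod 5 = 1
i=2: (2 + 2) mod 5 = 4
i=3: s[i]=? (unknown)
i=4: (4 + 3) mod 5 = 2
Known residues: [0, 1, 2, 4]; need a permutation of 0..4, so missing residue r = 3
Need (3 + s) mod 5 = 3; smallest s = (3 - 3) mod 5 = 0

Answer: 0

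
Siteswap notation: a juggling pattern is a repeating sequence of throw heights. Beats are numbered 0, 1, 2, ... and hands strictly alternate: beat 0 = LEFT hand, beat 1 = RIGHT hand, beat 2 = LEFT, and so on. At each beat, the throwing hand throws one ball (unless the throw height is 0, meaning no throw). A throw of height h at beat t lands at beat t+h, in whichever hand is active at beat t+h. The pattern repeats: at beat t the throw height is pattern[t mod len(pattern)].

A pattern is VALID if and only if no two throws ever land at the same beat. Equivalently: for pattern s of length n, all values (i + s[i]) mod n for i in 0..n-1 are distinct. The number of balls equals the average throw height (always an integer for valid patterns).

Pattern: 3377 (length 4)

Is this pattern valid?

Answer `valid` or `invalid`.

Answer: valid

Derivation:
i=0: (i + s[i]) mod n = (0 + 3) mod 4 = 3
i=1: (i + s[i]) mod n = (1 + 3) mod 4 = 0
i=2: (i + s[i]) mod n = (2 + 7) mod 4 = 1
i=3: (i + s[i]) mod n = (3 + 7) mod 4 = 2
Residues: [3, 0, 1, 2], distinct: True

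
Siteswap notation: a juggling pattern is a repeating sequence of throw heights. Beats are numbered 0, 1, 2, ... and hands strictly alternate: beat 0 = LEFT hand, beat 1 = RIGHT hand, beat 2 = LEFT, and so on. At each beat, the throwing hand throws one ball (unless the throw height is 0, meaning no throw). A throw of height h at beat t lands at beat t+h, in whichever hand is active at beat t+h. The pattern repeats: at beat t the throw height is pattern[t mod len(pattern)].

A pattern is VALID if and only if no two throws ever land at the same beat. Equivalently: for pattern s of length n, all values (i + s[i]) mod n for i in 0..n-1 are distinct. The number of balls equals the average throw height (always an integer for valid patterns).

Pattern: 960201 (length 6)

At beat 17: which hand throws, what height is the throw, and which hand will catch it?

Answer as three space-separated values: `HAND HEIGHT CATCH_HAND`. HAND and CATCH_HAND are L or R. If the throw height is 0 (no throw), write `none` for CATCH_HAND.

Beat 17: 17 mod 2 = 1, so hand = R
Throw height = pattern[17 mod 6] = pattern[5] = 1
Lands at beat 17+1=18, 18 mod 2 = 0, so catch hand = L

Answer: R 1 L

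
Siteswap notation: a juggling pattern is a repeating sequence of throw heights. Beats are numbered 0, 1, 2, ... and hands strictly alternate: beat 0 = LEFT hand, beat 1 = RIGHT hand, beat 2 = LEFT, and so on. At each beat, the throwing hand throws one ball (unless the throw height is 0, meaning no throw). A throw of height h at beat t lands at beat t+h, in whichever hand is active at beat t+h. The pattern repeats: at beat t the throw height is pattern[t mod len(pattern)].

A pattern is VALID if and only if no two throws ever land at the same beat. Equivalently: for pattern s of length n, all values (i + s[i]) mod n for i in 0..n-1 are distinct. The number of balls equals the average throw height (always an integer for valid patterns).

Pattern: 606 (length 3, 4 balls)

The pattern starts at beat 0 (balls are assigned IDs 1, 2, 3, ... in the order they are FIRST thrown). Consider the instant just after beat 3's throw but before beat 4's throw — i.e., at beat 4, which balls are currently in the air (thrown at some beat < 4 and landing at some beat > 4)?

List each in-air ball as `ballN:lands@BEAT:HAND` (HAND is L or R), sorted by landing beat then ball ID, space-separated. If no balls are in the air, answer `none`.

Beat 0 (L): throw ball1 h=6 -> lands@6:L; in-air after throw: [b1@6:L]
Beat 2 (L): throw ball2 h=6 -> lands@8:L; in-air after throw: [b1@6:L b2@8:L]
Beat 3 (R): throw ball3 h=6 -> lands@9:R; in-air after throw: [b1@6:L b2@8:L b3@9:R]

Answer: ball1:lands@6:L ball2:lands@8:L ball3:lands@9:R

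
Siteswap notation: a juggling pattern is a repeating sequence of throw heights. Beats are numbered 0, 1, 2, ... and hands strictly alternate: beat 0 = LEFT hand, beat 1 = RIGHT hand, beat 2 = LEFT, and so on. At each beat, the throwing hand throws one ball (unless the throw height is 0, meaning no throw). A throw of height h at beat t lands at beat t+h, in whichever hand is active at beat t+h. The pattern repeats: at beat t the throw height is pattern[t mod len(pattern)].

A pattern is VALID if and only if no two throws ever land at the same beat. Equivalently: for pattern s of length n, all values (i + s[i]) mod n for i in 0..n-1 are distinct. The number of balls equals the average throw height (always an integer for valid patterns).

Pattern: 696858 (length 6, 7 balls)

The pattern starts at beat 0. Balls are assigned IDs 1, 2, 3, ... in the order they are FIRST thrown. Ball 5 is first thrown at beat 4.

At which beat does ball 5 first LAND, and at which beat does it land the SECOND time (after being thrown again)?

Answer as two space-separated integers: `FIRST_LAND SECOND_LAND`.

Answer: 9 17

Derivation:
Beat 0 (L): throw ball1 h=6 -> lands@6:L; in-air after throw: [b1@6:L]
Beat 1 (R): throw ball2 h=9 -> lands@10:L; in-air after throw: [b1@6:L b2@10:L]
Beat 2 (L): throw ball3 h=6 -> lands@8:L; in-air after throw: [b1@6:L b3@8:L b2@10:L]
Beat 3 (R): throw ball4 h=8 -> lands@11:R; in-air after throw: [b1@6:L b3@8:L b2@10:L b4@11:R]
Beat 4 (L): throw ball5 h=5 -> lands@9:R; in-air after throw: [b1@6:L b3@8:L b5@9:R b2@10:L b4@11:R]
Beat 5 (R): throw ball6 h=8 -> lands@13:R; in-air after throw: [b1@6:L b3@8:L b5@9:R b2@10:L b4@11:R b6@13:R]
Beat 6 (L): throw ball1 h=6 -> lands@12:L; in-air after throw: [b3@8:L b5@9:R b2@10:L b4@11:R b1@12:L b6@13:R]
Beat 7 (R): throw ball7 h=9 -> lands@16:L; in-air after throw: [b3@8:L b5@9:R b2@10:L b4@11:R b1@12:L b6@13:R b7@16:L]
Beat 8 (L): throw ball3 h=6 -> lands@14:L; in-air after throw: [b5@9:R b2@10:L b4@11:R b1@12:L b6@13:R b3@14:L b7@16:L]
Beat 9 (R): throw ball5 h=8 -> lands@17:R; in-air after throw: [b2@10:L b4@11:R b1@12:L b6@13:R b3@14:L b7@16:L b5@17:R]
Beat 10 (L): throw ball2 h=5 -> lands@15:R; in-air after throw: [b4@11:R b1@12:L b6@13:R b3@14:L b2@15:R b7@16:L b5@17:R]
Beat 11 (R): throw ball4 h=8 -> lands@19:R; in-air after throw: [b1@12:L b6@13:R b3@14:L b2@15:R b7@16:L b5@17:R b4@19:R]
Beat 12 (L): throw ball1 h=6 -> lands@18:L; in-air after throw: [b6@13:R b3@14:L b2@15:R b7@16:L b5@17:R b1@18:L b4@19:R]
Beat 13 (R): throw ball6 h=9 -> lands@22:L; in-air after throw: [b3@14:L b2@15:R b7@16:L b5@17:R b1@18:L b4@19:R b6@22:L]
Beat 14 (L): throw ball3 h=6 -> lands@20:L; in-air after throw: [b2@15:R b7@16:L b5@17:R b1@18:L b4@19:R b3@20:L b6@22:L]
Ball 5: thrown@4 h=5 -> first land @9; rethrown@9 h=8 -> second land @17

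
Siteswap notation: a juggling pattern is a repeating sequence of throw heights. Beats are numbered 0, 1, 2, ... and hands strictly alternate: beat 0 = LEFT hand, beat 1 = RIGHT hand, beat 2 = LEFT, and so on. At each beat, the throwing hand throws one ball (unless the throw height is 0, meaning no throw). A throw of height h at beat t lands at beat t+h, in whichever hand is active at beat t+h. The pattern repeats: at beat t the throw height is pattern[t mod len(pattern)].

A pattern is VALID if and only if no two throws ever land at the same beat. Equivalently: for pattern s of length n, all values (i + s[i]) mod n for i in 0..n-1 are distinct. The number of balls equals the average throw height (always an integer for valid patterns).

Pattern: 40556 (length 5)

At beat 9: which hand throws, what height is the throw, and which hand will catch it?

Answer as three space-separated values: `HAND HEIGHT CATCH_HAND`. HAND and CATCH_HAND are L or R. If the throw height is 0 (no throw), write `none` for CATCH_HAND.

Answer: R 6 R

Derivation:
Beat 9: 9 mod 2 = 1, so hand = R
Throw height = pattern[9 mod 5] = pattern[4] = 6
Lands at beat 9+6=15, 15 mod 2 = 1, so catch hand = R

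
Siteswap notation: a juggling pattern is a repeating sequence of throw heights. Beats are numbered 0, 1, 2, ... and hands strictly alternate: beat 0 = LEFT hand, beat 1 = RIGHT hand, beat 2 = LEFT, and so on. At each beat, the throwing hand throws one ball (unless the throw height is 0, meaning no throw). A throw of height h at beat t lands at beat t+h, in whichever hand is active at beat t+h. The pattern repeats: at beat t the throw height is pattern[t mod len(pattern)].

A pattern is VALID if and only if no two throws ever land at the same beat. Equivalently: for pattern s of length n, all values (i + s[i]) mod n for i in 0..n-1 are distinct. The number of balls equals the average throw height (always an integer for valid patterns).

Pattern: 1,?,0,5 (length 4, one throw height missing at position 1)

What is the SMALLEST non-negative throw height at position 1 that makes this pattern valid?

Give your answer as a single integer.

Answer: 2

Derivation:
i=0: (0 + 1) mod 4 = 1
i=1: s[i]=? (unknown)
i=2: (2 + 0) mod 4 = 2
i=3: (3 + 5) mod 4 = 0
Known residues: [0, 1, 2]; need a permutation of 0..3, so missing residue r = 3
Need (1 + s) mod 4 = 3; smallest s = (3 - 1) mod 4 = 2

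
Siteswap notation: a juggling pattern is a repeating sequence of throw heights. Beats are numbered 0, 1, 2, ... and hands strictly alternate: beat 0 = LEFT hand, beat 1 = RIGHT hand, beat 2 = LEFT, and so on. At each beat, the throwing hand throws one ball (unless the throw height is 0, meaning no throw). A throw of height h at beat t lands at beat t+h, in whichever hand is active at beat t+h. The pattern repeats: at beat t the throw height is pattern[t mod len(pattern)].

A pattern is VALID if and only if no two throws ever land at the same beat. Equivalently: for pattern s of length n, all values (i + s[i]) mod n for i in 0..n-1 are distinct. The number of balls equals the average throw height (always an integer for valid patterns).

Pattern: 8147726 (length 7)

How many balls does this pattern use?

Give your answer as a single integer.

Answer: 5

Derivation:
Pattern = [8, 1, 4, 7, 7, 2, 6], length n = 7
  position 0: throw height = 8, running sum = 8
  position 1: throw height = 1, running sum = 9
  position 2: throw height = 4, running sum = 13
  position 3: throw height = 7, running sum = 20
  position 4: throw height = 7, running sum = 27
  position 5: throw height = 2, running sum = 29
  position 6: throw height = 6, running sum = 35
Total sum = 35; balls = sum / n = 35 / 7 = 5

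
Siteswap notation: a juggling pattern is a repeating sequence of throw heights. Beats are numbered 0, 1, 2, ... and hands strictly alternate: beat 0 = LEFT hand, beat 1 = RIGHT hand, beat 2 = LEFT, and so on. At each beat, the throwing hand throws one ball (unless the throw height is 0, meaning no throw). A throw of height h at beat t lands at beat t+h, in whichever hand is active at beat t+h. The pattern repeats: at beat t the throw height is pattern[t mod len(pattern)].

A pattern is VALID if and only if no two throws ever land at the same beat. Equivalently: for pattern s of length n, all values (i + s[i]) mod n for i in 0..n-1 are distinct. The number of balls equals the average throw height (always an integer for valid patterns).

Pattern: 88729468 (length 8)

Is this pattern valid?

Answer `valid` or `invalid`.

i=0: (i + s[i]) mod n = (0 + 8) mod 8 = 0
i=1: (i + s[i]) mod n = (1 + 8) mod 8 = 1
i=2: (i + s[i]) mod n = (2 + 7) mod 8 = 1
i=3: (i + s[i]) mod n = (3 + 2) mod 8 = 5
i=4: (i + s[i]) mod n = (4 + 9) mod 8 = 5
i=5: (i + s[i]) mod n = (5 + 4) mod 8 = 1
i=6: (i + s[i]) mod n = (6 + 6) mod 8 = 4
i=7: (i + s[i]) mod n = (7 + 8) mod 8 = 7
Residues: [0, 1, 1, 5, 5, 1, 4, 7], distinct: False

Answer: invalid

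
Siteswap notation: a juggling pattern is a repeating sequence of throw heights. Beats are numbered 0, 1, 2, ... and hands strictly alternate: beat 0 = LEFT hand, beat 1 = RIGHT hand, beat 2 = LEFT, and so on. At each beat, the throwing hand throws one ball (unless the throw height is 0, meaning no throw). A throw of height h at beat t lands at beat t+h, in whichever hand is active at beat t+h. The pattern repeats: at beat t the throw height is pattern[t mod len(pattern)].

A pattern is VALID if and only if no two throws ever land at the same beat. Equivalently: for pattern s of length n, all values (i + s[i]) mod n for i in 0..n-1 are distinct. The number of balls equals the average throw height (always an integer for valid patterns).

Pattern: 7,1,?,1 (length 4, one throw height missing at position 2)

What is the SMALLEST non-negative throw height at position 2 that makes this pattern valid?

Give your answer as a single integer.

Answer: 3

Derivation:
i=0: (0 + 7) mod 4 = 3
i=1: (1 + 1) mod 4 = 2
i=2: s[i]=? (unknown)
i=3: (3 + 1) mod 4 = 0
Known residues: [0, 2, 3]; need a permutation of 0..3, so missing residue r = 1
Need (2 + s) mod 4 = 1; smallest s = (1 - 2) mod 4 = 3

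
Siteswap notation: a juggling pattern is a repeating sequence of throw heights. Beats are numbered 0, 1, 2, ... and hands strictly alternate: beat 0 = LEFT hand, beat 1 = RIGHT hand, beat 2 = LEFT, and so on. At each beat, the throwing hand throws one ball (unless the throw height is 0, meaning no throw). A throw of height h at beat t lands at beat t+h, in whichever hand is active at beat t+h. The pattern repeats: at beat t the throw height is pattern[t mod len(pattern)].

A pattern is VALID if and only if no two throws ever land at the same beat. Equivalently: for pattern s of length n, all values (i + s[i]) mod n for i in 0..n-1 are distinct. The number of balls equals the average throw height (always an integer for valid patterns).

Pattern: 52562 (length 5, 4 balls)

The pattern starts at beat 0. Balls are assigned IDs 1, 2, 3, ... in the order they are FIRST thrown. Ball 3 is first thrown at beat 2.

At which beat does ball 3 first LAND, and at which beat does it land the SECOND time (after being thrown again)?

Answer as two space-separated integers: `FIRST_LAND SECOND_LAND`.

Answer: 7 12

Derivation:
Beat 0 (L): throw ball1 h=5 -> lands@5:R; in-air after throw: [b1@5:R]
Beat 1 (R): throw ball2 h=2 -> lands@3:R; in-air after throw: [b2@3:R b1@5:R]
Beat 2 (L): throw ball3 h=5 -> lands@7:R; in-air after throw: [b2@3:R b1@5:R b3@7:R]
Beat 3 (R): throw ball2 h=6 -> lands@9:R; in-air after throw: [b1@5:R b3@7:R b2@9:R]
Beat 4 (L): throw ball4 h=2 -> lands@6:L; in-air after throw: [b1@5:R b4@6:L b3@7:R b2@9:R]
Beat 5 (R): throw ball1 h=5 -> lands@10:L; in-air after throw: [b4@6:L b3@7:R b2@9:R b1@10:L]
Beat 6 (L): throw ball4 h=2 -> lands@8:L; in-air after throw: [b3@7:R b4@8:L b2@9:R b1@10:L]
Beat 7 (R): throw ball3 h=5 -> lands@12:L; in-air after throw: [b4@8:L b2@9:R b1@10:L b3@12:L]
Beat 8 (L): throw ball4 h=6 -> lands@14:L; in-air after throw: [b2@9:R b1@10:L b3@12:L b4@14:L]
Beat 9 (R): throw ball2 h=2 -> lands@11:R; in-air after throw: [b1@10:L b2@11:R b3@12:L b4@14:L]
Beat 10 (L): throw ball1 h=5 -> lands@15:R; in-air after throw: [b2@11:R b3@12:L b4@14:L b1@15:R]
Beat 11 (R): throw ball2 h=2 -> lands@13:R; in-air after throw: [b3@12:L b2@13:R b4@14:L b1@15:R]
Beat 12 (L): throw ball3 h=5 -> lands@17:R; in-air after throw: [b2@13:R b4@14:L b1@15:R b3@17:R]
Ball 3: thrown@2 h=5 -> first land @7; rethrown@7 h=5 -> second land @12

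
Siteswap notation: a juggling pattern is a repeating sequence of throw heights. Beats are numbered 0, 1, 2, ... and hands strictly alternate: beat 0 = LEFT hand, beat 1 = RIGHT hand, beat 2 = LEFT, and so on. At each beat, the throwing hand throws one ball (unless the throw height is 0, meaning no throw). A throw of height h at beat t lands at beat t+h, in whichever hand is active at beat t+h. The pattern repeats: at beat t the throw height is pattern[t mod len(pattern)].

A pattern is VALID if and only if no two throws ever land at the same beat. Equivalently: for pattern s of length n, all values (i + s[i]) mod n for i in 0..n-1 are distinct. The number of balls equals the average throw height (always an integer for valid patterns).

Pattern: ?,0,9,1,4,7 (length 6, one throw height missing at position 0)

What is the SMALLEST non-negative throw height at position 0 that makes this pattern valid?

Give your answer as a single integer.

i=0: s[i]=? (unknown)
i=1: (1 + 0) mod 6 = 1
i=2: (2 + 9) mod 6 = 5
i=3: (3 + 1) mod 6 = 4
i=4: (4 + 4) mod 6 = 2
i=5: (5 + 7) mod 6 = 0
Known residues: [0, 1, 2, 4, 5]; need a permutation of 0..5, so missing residue r = 3
Need (0 + s) mod 6 = 3; smallest s = (3 - 0) mod 6 = 3

Answer: 3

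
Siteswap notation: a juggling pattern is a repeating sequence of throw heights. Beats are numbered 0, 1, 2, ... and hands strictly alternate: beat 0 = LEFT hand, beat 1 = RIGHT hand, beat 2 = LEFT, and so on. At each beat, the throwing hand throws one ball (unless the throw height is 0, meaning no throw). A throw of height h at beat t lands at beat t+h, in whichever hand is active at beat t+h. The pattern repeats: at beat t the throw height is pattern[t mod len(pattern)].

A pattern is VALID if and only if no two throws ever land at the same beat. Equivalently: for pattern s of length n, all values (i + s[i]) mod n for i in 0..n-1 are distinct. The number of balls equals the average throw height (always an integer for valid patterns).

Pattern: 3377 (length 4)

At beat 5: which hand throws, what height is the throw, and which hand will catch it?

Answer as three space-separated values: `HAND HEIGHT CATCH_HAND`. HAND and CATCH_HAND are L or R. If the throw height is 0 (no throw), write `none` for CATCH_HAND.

Answer: R 3 L

Derivation:
Beat 5: 5 mod 2 = 1, so hand = R
Throw height = pattern[5 mod 4] = pattern[1] = 3
Lands at beat 5+3=8, 8 mod 2 = 0, so catch hand = L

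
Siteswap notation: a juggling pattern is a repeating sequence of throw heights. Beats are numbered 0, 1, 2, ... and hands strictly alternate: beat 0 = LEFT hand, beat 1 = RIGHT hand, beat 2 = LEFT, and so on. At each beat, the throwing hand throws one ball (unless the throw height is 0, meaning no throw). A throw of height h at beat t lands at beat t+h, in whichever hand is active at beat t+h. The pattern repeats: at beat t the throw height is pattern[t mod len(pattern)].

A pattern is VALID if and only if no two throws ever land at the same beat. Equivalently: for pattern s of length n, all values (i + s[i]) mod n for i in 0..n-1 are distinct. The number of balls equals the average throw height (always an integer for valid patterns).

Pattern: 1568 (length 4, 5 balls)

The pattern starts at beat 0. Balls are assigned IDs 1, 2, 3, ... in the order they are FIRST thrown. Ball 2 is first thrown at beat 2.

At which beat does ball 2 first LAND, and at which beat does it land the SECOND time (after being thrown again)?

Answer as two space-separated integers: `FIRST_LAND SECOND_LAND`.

Beat 0 (L): throw ball1 h=1 -> lands@1:R; in-air after throw: [b1@1:R]
Beat 1 (R): throw ball1 h=5 -> lands@6:L; in-air after throw: [b1@6:L]
Beat 2 (L): throw ball2 h=6 -> lands@8:L; in-air after throw: [b1@6:L b2@8:L]
Beat 3 (R): throw ball3 h=8 -> lands@11:R; in-air after throw: [b1@6:L b2@8:L b3@11:R]
Beat 4 (L): throw ball4 h=1 -> lands@5:R; in-air after throw: [b4@5:R b1@6:L b2@8:L b3@11:R]
Beat 5 (R): throw ball4 h=5 -> lands@10:L; in-air after throw: [b1@6:L b2@8:L b4@10:L b3@11:R]
Beat 6 (L): throw ball1 h=6 -> lands@12:L; in-air after throw: [b2@8:L b4@10:L b3@11:R b1@12:L]
Beat 7 (R): throw ball5 h=8 -> lands@15:R; in-air after throw: [b2@8:L b4@10:L b3@11:R b1@12:L b5@15:R]
Beat 8 (L): throw ball2 h=1 -> lands@9:R; in-air after throw: [b2@9:R b4@10:L b3@11:R b1@12:L b5@15:R]
Beat 9 (R): throw ball2 h=5 -> lands@14:L; in-air after throw: [b4@10:L b3@11:R b1@12:L b2@14:L b5@15:R]
Ball 2: thrown@2 h=6 -> first land @8; rethrown@8 h=1 -> second land @9

Answer: 8 9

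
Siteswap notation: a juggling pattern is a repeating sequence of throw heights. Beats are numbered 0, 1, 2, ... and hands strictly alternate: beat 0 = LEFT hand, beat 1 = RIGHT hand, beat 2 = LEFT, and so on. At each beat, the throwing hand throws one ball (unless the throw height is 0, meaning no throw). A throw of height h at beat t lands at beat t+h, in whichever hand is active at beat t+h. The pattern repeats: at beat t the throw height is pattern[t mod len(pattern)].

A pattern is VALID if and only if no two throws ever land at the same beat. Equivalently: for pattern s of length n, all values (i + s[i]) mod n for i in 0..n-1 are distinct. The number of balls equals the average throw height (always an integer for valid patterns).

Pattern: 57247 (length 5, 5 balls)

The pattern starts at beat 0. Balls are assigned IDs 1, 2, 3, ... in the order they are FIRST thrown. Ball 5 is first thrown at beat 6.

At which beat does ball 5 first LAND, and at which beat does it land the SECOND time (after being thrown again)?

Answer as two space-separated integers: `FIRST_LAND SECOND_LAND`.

Answer: 13 17

Derivation:
Beat 0 (L): throw ball1 h=5 -> lands@5:R; in-air after throw: [b1@5:R]
Beat 1 (R): throw ball2 h=7 -> lands@8:L; in-air after throw: [b1@5:R b2@8:L]
Beat 2 (L): throw ball3 h=2 -> lands@4:L; in-air after throw: [b3@4:L b1@5:R b2@8:L]
Beat 3 (R): throw ball4 h=4 -> lands@7:R; in-air after throw: [b3@4:L b1@5:R b4@7:R b2@8:L]
Beat 4 (L): throw ball3 h=7 -> lands@11:R; in-air after throw: [b1@5:R b4@7:R b2@8:L b3@11:R]
Beat 5 (R): throw ball1 h=5 -> lands@10:L; in-air after throw: [b4@7:R b2@8:L b1@10:L b3@11:R]
Beat 6 (L): throw ball5 h=7 -> lands@13:R; in-air after throw: [b4@7:R b2@8:L b1@10:L b3@11:R b5@13:R]
Beat 7 (R): throw ball4 h=2 -> lands@9:R; in-air after throw: [b2@8:L b4@9:R b1@10:L b3@11:R b5@13:R]
Beat 8 (L): throw ball2 h=4 -> lands@12:L; in-air after throw: [b4@9:R b1@10:L b3@11:R b2@12:L b5@13:R]
Beat 9 (R): throw ball4 h=7 -> lands@16:L; in-air after throw: [b1@10:L b3@11:R b2@12:L b5@13:R b4@16:L]
Beat 10 (L): throw ball1 h=5 -> lands@15:R; in-air after throw: [b3@11:R b2@12:L b5@13:R b1@15:R b4@16:L]
Beat 11 (R): throw ball3 h=7 -> lands@18:L; in-air after throw: [b2@12:L b5@13:R b1@15:R b4@16:L b3@18:L]
Beat 12 (L): throw ball2 h=2 -> lands@14:L; in-air after throw: [b5@13:R b2@14:L b1@15:R b4@16:L b3@18:L]
Beat 13 (R): throw ball5 h=4 -> lands@17:R; in-air after throw: [b2@14:L b1@15:R b4@16:L b5@17:R b3@18:L]
Beat 14 (L): throw ball2 h=7 -> lands@21:R; in-air after throw: [b1@15:R b4@16:L b5@17:R b3@18:L b2@21:R]
Beat 15 (R): throw ball1 h=5 -> lands@20:L; in-air after throw: [b4@16:L b5@17:R b3@18:L b1@20:L b2@21:R]
Beat 16 (L): throw ball4 h=7 -> lands@23:R; in-air after throw: [b5@17:R b3@18:L b1@20:L b2@21:R b4@23:R]
Beat 17 (R): throw ball5 h=2 -> lands@19:R; in-air after throw: [b3@18:L b5@19:R b1@20:L b2@21:R b4@23:R]
Ball 5: thrown@6 h=7 -> first land @13; rethrown@13 h=4 -> second land @17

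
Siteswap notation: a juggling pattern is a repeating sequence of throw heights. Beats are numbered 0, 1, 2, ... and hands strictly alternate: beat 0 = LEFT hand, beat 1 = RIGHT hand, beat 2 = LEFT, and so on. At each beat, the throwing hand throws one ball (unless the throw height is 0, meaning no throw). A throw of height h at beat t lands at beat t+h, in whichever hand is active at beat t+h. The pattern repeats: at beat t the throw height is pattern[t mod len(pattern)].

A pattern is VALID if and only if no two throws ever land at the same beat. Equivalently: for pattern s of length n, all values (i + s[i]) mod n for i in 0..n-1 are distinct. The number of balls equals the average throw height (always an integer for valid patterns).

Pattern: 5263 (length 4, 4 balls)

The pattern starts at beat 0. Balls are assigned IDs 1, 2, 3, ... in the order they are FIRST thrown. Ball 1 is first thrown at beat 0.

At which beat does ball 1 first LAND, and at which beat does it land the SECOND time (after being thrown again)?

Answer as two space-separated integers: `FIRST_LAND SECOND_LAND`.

Answer: 5 7

Derivation:
Beat 0 (L): throw ball1 h=5 -> lands@5:R; in-air after throw: [b1@5:R]
Beat 1 (R): throw ball2 h=2 -> lands@3:R; in-air after throw: [b2@3:R b1@5:R]
Beat 2 (L): throw ball3 h=6 -> lands@8:L; in-air after throw: [b2@3:R b1@5:R b3@8:L]
Beat 3 (R): throw ball2 h=3 -> lands@6:L; in-air after throw: [b1@5:R b2@6:L b3@8:L]
Beat 4 (L): throw ball4 h=5 -> lands@9:R; in-air after throw: [b1@5:R b2@6:L b3@8:L b4@9:R]
Beat 5 (R): throw ball1 h=2 -> lands@7:R; in-air after throw: [b2@6:L b1@7:R b3@8:L b4@9:R]
Beat 6 (L): throw ball2 h=6 -> lands@12:L; in-air after throw: [b1@7:R b3@8:L b4@9:R b2@12:L]
Beat 7 (R): throw ball1 h=3 -> lands@10:L; in-air after throw: [b3@8:L b4@9:R b1@10:L b2@12:L]
Ball 1: thrown@0 h=5 -> first land @5; rethrown@5 h=2 -> second land @7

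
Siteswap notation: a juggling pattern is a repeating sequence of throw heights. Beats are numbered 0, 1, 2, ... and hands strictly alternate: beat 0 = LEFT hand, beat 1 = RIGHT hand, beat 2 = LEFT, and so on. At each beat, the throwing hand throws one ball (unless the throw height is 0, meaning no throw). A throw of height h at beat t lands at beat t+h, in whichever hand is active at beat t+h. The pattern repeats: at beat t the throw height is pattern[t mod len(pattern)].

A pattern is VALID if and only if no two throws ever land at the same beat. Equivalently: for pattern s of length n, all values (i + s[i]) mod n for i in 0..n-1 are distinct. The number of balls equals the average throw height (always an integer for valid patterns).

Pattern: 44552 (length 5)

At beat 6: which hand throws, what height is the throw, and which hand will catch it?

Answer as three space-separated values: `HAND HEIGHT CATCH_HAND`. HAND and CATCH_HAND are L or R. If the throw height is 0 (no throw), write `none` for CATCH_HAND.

Answer: L 4 L

Derivation:
Beat 6: 6 mod 2 = 0, so hand = L
Throw height = pattern[6 mod 5] = pattern[1] = 4
Lands at beat 6+4=10, 10 mod 2 = 0, so catch hand = L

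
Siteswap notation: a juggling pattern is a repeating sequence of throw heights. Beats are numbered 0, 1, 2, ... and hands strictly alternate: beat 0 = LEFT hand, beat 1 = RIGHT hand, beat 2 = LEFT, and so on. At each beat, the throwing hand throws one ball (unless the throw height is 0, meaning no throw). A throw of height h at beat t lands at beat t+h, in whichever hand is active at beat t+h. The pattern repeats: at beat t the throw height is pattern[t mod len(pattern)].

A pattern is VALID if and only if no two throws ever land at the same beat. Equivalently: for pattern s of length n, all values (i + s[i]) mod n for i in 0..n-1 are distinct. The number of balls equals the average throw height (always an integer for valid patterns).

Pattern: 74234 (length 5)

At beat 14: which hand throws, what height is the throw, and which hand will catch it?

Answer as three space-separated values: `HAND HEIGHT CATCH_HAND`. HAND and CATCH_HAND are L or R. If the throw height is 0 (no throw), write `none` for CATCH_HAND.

Answer: L 4 L

Derivation:
Beat 14: 14 mod 2 = 0, so hand = L
Throw height = pattern[14 mod 5] = pattern[4] = 4
Lands at beat 14+4=18, 18 mod 2 = 0, so catch hand = L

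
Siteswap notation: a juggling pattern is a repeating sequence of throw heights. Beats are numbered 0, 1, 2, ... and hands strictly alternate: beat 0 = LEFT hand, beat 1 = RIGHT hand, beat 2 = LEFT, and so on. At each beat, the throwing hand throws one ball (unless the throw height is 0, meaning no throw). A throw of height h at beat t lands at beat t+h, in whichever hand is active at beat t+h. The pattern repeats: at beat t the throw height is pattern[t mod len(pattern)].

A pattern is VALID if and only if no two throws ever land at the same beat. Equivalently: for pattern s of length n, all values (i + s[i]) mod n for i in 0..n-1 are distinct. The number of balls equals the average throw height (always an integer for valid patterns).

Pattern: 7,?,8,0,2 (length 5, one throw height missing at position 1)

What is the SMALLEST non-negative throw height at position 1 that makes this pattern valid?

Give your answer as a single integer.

Answer: 3

Derivation:
i=0: (0 + 7) mod 5 = 2
i=1: s[i]=? (unknown)
i=2: (2 + 8) mod 5 = 0
i=3: (3 + 0) mod 5 = 3
i=4: (4 + 2) mod 5 = 1
Known residues: [0, 1, 2, 3]; need a permutation of 0..4, so missing residue r = 4
Need (1 + s) mod 5 = 4; smallest s = (4 - 1) mod 5 = 3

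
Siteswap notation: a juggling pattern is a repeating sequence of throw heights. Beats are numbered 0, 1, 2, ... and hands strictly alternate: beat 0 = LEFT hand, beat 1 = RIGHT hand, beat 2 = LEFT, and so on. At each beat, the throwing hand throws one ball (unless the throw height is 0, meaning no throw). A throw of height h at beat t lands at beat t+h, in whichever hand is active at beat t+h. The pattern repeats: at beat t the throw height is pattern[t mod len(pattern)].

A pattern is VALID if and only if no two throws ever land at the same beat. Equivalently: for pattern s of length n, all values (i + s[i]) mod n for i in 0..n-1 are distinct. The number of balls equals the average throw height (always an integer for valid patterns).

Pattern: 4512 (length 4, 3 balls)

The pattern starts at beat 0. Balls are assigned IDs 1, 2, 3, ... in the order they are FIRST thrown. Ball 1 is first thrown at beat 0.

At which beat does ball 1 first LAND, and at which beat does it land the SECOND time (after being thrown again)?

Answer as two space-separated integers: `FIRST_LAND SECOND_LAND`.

Answer: 4 8

Derivation:
Beat 0 (L): throw ball1 h=4 -> lands@4:L; in-air after throw: [b1@4:L]
Beat 1 (R): throw ball2 h=5 -> lands@6:L; in-air after throw: [b1@4:L b2@6:L]
Beat 2 (L): throw ball3 h=1 -> lands@3:R; in-air after throw: [b3@3:R b1@4:L b2@6:L]
Beat 3 (R): throw ball3 h=2 -> lands@5:R; in-air after throw: [b1@4:L b3@5:R b2@6:L]
Beat 4 (L): throw ball1 h=4 -> lands@8:L; in-air after throw: [b3@5:R b2@6:L b1@8:L]
Beat 5 (R): throw ball3 h=5 -> lands@10:L; in-air after throw: [b2@6:L b1@8:L b3@10:L]
Beat 6 (L): throw ball2 h=1 -> lands@7:R; in-air after throw: [b2@7:R b1@8:L b3@10:L]
Beat 7 (R): throw ball2 h=2 -> lands@9:R; in-air after throw: [b1@8:L b2@9:R b3@10:L]
Beat 8 (L): throw ball1 h=4 -> lands@12:L; in-air after throw: [b2@9:R b3@10:L b1@12:L]
Ball 1: thrown@0 h=4 -> first land @4; rethrown@4 h=4 -> second land @8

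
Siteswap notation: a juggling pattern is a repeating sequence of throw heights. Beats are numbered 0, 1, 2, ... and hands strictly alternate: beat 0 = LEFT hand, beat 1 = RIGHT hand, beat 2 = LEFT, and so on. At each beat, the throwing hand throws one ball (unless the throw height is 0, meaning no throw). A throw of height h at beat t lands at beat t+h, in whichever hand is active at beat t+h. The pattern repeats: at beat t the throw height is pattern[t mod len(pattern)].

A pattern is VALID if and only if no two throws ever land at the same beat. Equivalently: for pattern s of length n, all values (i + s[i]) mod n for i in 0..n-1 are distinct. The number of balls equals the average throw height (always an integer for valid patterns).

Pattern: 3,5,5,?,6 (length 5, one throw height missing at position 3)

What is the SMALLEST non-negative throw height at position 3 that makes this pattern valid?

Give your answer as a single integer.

i=0: (0 + 3) mod 5 = 3
i=1: (1 + 5) mod 5 = 1
i=2: (2 + 5) mod 5 = 2
i=3: s[i]=? (unknown)
i=4: (4 + 6) mod 5 = 0
Known residues: [0, 1, 2, 3]; need a permutation of 0..4, so missing residue r = 4
Need (3 + s) mod 5 = 4; smallest s = (4 - 3) mod 5 = 1

Answer: 1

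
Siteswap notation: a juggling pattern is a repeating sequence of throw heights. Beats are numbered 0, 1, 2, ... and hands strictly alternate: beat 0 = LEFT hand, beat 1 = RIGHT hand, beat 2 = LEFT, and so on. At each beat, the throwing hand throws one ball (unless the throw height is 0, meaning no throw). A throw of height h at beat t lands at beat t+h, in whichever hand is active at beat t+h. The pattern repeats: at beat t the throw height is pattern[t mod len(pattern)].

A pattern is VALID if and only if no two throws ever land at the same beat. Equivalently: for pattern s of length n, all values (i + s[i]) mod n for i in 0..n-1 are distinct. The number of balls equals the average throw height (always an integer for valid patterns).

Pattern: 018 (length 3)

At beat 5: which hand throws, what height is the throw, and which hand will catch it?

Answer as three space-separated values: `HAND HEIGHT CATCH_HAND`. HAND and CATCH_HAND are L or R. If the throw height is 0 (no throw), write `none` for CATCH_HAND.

Answer: R 8 R

Derivation:
Beat 5: 5 mod 2 = 1, so hand = R
Throw height = pattern[5 mod 3] = pattern[2] = 8
Lands at beat 5+8=13, 13 mod 2 = 1, so catch hand = R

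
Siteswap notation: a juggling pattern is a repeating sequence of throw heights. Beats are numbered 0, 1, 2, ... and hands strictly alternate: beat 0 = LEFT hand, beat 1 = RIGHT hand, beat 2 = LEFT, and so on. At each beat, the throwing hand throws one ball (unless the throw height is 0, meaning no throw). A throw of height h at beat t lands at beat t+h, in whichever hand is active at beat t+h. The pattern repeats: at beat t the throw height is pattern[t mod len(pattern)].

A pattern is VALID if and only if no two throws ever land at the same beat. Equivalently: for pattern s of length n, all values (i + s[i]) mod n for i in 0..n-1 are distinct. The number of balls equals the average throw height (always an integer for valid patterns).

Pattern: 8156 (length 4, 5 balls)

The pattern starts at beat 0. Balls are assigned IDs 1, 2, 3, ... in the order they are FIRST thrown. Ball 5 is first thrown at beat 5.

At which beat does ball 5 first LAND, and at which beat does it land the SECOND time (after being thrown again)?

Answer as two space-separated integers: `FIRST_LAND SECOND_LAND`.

Beat 0 (L): throw ball1 h=8 -> lands@8:L; in-air after throw: [b1@8:L]
Beat 1 (R): throw ball2 h=1 -> lands@2:L; in-air after throw: [b2@2:L b1@8:L]
Beat 2 (L): throw ball2 h=5 -> lands@7:R; in-air after throw: [b2@7:R b1@8:L]
Beat 3 (R): throw ball3 h=6 -> lands@9:R; in-air after throw: [b2@7:R b1@8:L b3@9:R]
Beat 4 (L): throw ball4 h=8 -> lands@12:L; in-air after throw: [b2@7:R b1@8:L b3@9:R b4@12:L]
Beat 5 (R): throw ball5 h=1 -> lands@6:L; in-air after throw: [b5@6:L b2@7:R b1@8:L b3@9:R b4@12:L]
Beat 6 (L): throw ball5 h=5 -> lands@11:R; in-air after throw: [b2@7:R b1@8:L b3@9:R b5@11:R b4@12:L]
Beat 7 (R): throw ball2 h=6 -> lands@13:R; in-air after throw: [b1@8:L b3@9:R b5@11:R b4@12:L b2@13:R]
Beat 8 (L): throw ball1 h=8 -> lands@16:L; in-air after throw: [b3@9:R b5@11:R b4@12:L b2@13:R b1@16:L]
Beat 9 (R): throw ball3 h=1 -> lands@10:L; in-air after throw: [b3@10:L b5@11:R b4@12:L b2@13:R b1@16:L]
Beat 10 (L): throw ball3 h=5 -> lands@15:R; in-air after throw: [b5@11:R b4@12:L b2@13:R b3@15:R b1@16:L]
Beat 11 (R): throw ball5 h=6 -> lands@17:R; in-air after throw: [b4@12:L b2@13:R b3@15:R b1@16:L b5@17:R]
Ball 5: thrown@5 h=1 -> first land @6; rethrown@6 h=5 -> second land @11

Answer: 6 11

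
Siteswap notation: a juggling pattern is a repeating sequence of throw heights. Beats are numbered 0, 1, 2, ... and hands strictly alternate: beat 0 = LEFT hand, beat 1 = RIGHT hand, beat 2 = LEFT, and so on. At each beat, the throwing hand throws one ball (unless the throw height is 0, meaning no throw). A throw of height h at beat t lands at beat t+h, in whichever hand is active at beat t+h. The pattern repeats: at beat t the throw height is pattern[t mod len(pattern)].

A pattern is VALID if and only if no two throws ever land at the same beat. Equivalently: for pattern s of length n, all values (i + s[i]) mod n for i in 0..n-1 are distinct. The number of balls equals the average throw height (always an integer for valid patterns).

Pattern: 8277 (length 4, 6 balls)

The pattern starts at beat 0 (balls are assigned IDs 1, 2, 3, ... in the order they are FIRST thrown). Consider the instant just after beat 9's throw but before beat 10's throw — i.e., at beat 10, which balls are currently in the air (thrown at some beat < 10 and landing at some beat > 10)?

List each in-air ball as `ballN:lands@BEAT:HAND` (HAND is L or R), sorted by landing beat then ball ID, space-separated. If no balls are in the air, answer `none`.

Answer: ball3:lands@11:R ball4:lands@12:L ball6:lands@13:R ball5:lands@14:L ball1:lands@16:L

Derivation:
Beat 0 (L): throw ball1 h=8 -> lands@8:L; in-air after throw: [b1@8:L]
Beat 1 (R): throw ball2 h=2 -> lands@3:R; in-air after throw: [b2@3:R b1@8:L]
Beat 2 (L): throw ball3 h=7 -> lands@9:R; in-air after throw: [b2@3:R b1@8:L b3@9:R]
Beat 3 (R): throw ball2 h=7 -> lands@10:L; in-air after throw: [b1@8:L b3@9:R b2@10:L]
Beat 4 (L): throw ball4 h=8 -> lands@12:L; in-air after throw: [b1@8:L b3@9:R b2@10:L b4@12:L]
Beat 5 (R): throw ball5 h=2 -> lands@7:R; in-air after throw: [b5@7:R b1@8:L b3@9:R b2@10:L b4@12:L]
Beat 6 (L): throw ball6 h=7 -> lands@13:R; in-air after throw: [b5@7:R b1@8:L b3@9:R b2@10:L b4@12:L b6@13:R]
Beat 7 (R): throw ball5 h=7 -> lands@14:L; in-air after throw: [b1@8:L b3@9:R b2@10:L b4@12:L b6@13:R b5@14:L]
Beat 8 (L): throw ball1 h=8 -> lands@16:L; in-air after throw: [b3@9:R b2@10:L b4@12:L b6@13:R b5@14:L b1@16:L]
Beat 9 (R): throw ball3 h=2 -> lands@11:R; in-air after throw: [b2@10:L b3@11:R b4@12:L b6@13:R b5@14:L b1@16:L]
Beat 10 (L): throw ball2 h=7 -> lands@17:R; in-air after throw: [b3@11:R b4@12:L b6@13:R b5@14:L b1@16:L b2@17:R]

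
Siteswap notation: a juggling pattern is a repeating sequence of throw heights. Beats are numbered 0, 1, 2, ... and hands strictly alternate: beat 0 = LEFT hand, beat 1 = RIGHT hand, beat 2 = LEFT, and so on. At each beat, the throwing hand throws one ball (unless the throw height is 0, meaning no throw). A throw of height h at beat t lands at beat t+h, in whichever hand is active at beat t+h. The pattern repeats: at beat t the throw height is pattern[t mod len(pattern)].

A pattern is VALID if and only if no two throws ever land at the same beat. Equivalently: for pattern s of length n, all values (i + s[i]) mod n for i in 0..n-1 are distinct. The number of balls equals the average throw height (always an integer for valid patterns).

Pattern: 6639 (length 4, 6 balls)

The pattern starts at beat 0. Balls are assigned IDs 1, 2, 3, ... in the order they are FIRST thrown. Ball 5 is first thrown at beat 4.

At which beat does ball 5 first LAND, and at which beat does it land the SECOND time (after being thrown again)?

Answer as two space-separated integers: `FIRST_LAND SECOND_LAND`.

Answer: 10 13

Derivation:
Beat 0 (L): throw ball1 h=6 -> lands@6:L; in-air after throw: [b1@6:L]
Beat 1 (R): throw ball2 h=6 -> lands@7:R; in-air after throw: [b1@6:L b2@7:R]
Beat 2 (L): throw ball3 h=3 -> lands@5:R; in-air after throw: [b3@5:R b1@6:L b2@7:R]
Beat 3 (R): throw ball4 h=9 -> lands@12:L; in-air after throw: [b3@5:R b1@6:L b2@7:R b4@12:L]
Beat 4 (L): throw ball5 h=6 -> lands@10:L; in-air after throw: [b3@5:R b1@6:L b2@7:R b5@10:L b4@12:L]
Beat 5 (R): throw ball3 h=6 -> lands@11:R; in-air after throw: [b1@6:L b2@7:R b5@10:L b3@11:R b4@12:L]
Beat 6 (L): throw ball1 h=3 -> lands@9:R; in-air after throw: [b2@7:R b1@9:R b5@10:L b3@11:R b4@12:L]
Beat 7 (R): throw ball2 h=9 -> lands@16:L; in-air after throw: [b1@9:R b5@10:L b3@11:R b4@12:L b2@16:L]
Beat 8 (L): throw ball6 h=6 -> lands@14:L; in-air after throw: [b1@9:R b5@10:L b3@11:R b4@12:L b6@14:L b2@16:L]
Beat 9 (R): throw ball1 h=6 -> lands@15:R; in-air after throw: [b5@10:L b3@11:R b4@12:L b6@14:L b1@15:R b2@16:L]
Beat 10 (L): throw ball5 h=3 -> lands@13:R; in-air after throw: [b3@11:R b4@12:L b5@13:R b6@14:L b1@15:R b2@16:L]
Beat 11 (R): throw ball3 h=9 -> lands@20:L; in-air after throw: [b4@12:L b5@13:R b6@14:L b1@15:R b2@16:L b3@20:L]
Beat 12 (L): throw ball4 h=6 -> lands@18:L; in-air after throw: [b5@13:R b6@14:L b1@15:R b2@16:L b4@18:L b3@20:L]
Beat 13 (R): throw ball5 h=6 -> lands@19:R; in-air after throw: [b6@14:L b1@15:R b2@16:L b4@18:L b5@19:R b3@20:L]
Ball 5: thrown@4 h=6 -> first land @10; rethrown@10 h=3 -> second land @13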